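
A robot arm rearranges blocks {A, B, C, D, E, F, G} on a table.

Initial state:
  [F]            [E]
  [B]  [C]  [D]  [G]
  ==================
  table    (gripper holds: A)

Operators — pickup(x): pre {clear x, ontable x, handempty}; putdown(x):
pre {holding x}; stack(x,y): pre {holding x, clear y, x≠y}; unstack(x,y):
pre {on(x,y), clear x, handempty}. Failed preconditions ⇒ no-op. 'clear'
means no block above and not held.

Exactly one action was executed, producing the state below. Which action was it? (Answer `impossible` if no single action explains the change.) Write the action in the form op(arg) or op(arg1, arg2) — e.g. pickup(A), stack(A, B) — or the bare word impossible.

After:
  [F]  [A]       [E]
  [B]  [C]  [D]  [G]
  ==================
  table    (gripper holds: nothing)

target: towers=[B/F; C/A; D; G/E] holding=-
        putdown(A) → towers=[A; B/F; C; D; G/E] holding=-
       stack(A, F) → towers=[B/F/A; C; D; G/E] holding=-
       stack(A, D) → towers=[B/F; C; D/A; G/E] holding=-
       stack(A, E) → towers=[B/F; C; D; G/E/A] holding=-
       stack(A, C) → towers=[B/F; C/A; D; G/E] holding=-  ← match

stack(A, C)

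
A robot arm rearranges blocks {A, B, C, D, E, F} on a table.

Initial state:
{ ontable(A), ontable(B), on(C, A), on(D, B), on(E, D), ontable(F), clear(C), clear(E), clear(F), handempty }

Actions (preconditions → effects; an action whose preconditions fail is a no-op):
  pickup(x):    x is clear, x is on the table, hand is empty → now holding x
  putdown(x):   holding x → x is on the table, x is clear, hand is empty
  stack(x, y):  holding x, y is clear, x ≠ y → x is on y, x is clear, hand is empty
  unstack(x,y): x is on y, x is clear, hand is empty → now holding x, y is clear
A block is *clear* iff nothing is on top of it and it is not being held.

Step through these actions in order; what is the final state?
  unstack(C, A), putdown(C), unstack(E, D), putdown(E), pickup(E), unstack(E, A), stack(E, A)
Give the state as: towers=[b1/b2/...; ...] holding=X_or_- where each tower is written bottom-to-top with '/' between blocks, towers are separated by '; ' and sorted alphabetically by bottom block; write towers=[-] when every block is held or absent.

towers=[A/E; B/D; C; F] holding=-

step 1 (unstack(C, A)): towers=[A; B/D/E; F] holding=C
step 2 (putdown(C)): towers=[A; B/D/E; C; F] holding=-
step 3 (unstack(E, D)): towers=[A; B/D; C; F] holding=E
step 4 (putdown(E)): towers=[A; B/D; C; E; F] holding=-
step 5 (pickup(E)): towers=[A; B/D; C; F] holding=E
step 6 (unstack(E, A)) [no-op]: towers=[A; B/D; C; F] holding=E
step 7 (stack(E, A)): towers=[A/E; B/D; C; F] holding=-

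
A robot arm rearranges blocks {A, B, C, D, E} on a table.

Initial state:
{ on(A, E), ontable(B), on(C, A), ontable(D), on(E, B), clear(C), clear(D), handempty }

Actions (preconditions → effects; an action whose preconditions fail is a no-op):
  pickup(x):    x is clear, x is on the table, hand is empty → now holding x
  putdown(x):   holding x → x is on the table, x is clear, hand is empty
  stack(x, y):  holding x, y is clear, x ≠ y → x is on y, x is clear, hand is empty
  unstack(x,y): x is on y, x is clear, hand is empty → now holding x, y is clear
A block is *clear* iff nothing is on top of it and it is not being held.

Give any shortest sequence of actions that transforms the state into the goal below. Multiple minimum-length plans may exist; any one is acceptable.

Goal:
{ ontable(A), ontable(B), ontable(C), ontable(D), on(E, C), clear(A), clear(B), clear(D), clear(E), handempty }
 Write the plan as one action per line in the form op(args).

step 1 (unstack(C, A)): towers=[B/E/A; D] holding=C
step 2 (putdown(C)): towers=[B/E/A; C; D] holding=-
step 3 (unstack(A, E)): towers=[B/E; C; D] holding=A
step 4 (putdown(A)): towers=[A; B/E; C; D] holding=-
step 5 (unstack(E, B)): towers=[A; B; C; D] holding=E
step 6 (stack(E, C)): towers=[A; B; C/E; D] holding=-
goal check: towers=[A; B; C/E; D] holding=- — reached (length 6, optimal by BFS)

unstack(C, A)
putdown(C)
unstack(A, E)
putdown(A)
unstack(E, B)
stack(E, C)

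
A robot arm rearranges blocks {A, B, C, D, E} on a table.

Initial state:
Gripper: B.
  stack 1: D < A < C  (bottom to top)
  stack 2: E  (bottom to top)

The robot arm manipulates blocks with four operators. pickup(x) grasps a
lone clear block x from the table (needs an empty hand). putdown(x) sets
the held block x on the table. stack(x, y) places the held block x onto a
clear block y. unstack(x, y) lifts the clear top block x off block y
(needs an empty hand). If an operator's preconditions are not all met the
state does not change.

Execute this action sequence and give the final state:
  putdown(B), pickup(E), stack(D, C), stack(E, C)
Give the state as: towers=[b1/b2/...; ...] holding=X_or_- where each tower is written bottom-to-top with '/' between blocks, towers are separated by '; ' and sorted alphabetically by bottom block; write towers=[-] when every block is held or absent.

step 1 (putdown(B)): towers=[B; D/A/C; E] holding=-
step 2 (pickup(E)): towers=[B; D/A/C] holding=E
step 3 (stack(D, C)) [no-op]: towers=[B; D/A/C] holding=E
step 4 (stack(E, C)): towers=[B; D/A/C/E] holding=-

towers=[B; D/A/C/E] holding=-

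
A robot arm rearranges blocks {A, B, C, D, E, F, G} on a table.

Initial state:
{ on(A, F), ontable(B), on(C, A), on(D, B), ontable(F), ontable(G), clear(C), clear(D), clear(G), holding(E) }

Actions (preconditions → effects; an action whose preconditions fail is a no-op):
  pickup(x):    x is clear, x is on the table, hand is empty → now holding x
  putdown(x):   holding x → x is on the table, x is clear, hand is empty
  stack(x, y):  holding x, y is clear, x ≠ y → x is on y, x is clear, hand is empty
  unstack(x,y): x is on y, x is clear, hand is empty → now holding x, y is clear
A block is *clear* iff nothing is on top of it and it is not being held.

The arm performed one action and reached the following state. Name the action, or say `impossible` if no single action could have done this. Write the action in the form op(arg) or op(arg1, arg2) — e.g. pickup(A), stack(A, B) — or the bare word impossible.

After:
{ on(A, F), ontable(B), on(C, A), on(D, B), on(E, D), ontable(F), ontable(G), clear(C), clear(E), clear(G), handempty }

stack(E, D)

target: towers=[B/D/E; F/A/C; G] holding=-
        putdown(E) → towers=[B/D; E; F/A/C; G] holding=-
       stack(E, G) → towers=[B/D; F/A/C; G/E] holding=-
       stack(E, D) → towers=[B/D/E; F/A/C; G] holding=-  ← match
       stack(E, C) → towers=[B/D; F/A/C/E; G] holding=-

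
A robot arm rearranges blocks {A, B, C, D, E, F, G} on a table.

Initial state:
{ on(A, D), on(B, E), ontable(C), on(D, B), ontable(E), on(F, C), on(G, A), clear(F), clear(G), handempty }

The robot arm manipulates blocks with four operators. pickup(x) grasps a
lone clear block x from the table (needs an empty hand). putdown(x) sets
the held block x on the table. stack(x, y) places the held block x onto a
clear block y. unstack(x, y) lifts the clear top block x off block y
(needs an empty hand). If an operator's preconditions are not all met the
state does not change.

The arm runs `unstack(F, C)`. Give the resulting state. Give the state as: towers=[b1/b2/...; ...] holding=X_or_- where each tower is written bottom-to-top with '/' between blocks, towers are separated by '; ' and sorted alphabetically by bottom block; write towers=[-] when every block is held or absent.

before: towers=[C/F; E/B/D/A/G] holding=-
pre[unstack(F, C)]: on(F,C) ok, clear(F) ok, handempty ok
all met → apply unstack(F, C)
after:  towers=[C; E/B/D/A/G] holding=F

towers=[C; E/B/D/A/G] holding=F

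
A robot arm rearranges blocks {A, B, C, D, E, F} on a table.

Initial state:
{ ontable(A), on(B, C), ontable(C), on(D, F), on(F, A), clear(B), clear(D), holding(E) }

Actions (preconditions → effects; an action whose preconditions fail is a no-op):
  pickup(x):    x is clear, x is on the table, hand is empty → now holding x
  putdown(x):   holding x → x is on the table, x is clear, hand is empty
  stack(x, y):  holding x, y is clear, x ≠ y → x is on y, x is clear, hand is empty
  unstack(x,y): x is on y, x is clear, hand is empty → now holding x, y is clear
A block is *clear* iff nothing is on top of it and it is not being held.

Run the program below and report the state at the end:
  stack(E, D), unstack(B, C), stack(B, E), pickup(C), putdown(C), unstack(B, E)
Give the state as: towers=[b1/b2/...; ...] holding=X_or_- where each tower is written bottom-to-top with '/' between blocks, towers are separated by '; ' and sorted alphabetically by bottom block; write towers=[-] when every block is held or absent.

towers=[A/F/D/E; C] holding=B

step 1 (stack(E, D)): towers=[A/F/D/E; C/B] holding=-
step 2 (unstack(B, C)): towers=[A/F/D/E; C] holding=B
step 3 (stack(B, E)): towers=[A/F/D/E/B; C] holding=-
step 4 (pickup(C)): towers=[A/F/D/E/B] holding=C
step 5 (putdown(C)): towers=[A/F/D/E/B; C] holding=-
step 6 (unstack(B, E)): towers=[A/F/D/E; C] holding=B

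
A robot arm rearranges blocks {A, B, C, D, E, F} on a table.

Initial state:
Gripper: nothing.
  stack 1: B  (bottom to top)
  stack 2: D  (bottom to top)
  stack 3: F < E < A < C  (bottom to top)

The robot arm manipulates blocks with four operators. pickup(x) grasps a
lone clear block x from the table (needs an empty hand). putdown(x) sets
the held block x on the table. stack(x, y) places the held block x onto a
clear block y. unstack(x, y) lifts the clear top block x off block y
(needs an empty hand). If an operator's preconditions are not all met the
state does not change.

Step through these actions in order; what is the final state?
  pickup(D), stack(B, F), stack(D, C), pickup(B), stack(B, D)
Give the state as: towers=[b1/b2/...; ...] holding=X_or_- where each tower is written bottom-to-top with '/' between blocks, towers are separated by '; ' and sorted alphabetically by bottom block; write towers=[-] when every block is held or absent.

step 1 (pickup(D)): towers=[B; F/E/A/C] holding=D
step 2 (stack(B, F)) [no-op]: towers=[B; F/E/A/C] holding=D
step 3 (stack(D, C)): towers=[B; F/E/A/C/D] holding=-
step 4 (pickup(B)): towers=[F/E/A/C/D] holding=B
step 5 (stack(B, D)): towers=[F/E/A/C/D/B] holding=-

towers=[F/E/A/C/D/B] holding=-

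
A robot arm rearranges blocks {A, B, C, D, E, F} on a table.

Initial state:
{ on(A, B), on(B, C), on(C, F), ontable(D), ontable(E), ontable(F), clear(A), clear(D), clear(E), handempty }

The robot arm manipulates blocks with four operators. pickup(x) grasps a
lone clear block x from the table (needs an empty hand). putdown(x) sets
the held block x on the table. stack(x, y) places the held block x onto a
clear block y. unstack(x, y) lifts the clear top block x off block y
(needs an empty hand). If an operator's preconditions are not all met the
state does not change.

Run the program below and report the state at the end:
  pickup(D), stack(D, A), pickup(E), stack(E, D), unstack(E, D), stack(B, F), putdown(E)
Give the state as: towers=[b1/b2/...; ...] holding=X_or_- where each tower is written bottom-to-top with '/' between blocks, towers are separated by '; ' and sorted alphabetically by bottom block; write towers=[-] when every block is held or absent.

towers=[E; F/C/B/A/D] holding=-

step 1 (pickup(D)): towers=[E; F/C/B/A] holding=D
step 2 (stack(D, A)): towers=[E; F/C/B/A/D] holding=-
step 3 (pickup(E)): towers=[F/C/B/A/D] holding=E
step 4 (stack(E, D)): towers=[F/C/B/A/D/E] holding=-
step 5 (unstack(E, D)): towers=[F/C/B/A/D] holding=E
step 6 (stack(B, F)) [no-op]: towers=[F/C/B/A/D] holding=E
step 7 (putdown(E)): towers=[E; F/C/B/A/D] holding=-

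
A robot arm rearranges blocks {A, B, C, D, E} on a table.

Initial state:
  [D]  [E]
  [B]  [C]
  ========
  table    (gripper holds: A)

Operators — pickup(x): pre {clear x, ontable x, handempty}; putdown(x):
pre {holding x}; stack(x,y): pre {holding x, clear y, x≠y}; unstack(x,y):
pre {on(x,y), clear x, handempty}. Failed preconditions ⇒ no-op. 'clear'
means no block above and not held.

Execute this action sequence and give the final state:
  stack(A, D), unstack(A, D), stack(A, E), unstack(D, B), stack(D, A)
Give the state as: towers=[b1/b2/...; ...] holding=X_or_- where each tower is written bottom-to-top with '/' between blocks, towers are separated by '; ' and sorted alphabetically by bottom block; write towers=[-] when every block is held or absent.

step 1 (stack(A, D)): towers=[B/D/A; C/E] holding=-
step 2 (unstack(A, D)): towers=[B/D; C/E] holding=A
step 3 (stack(A, E)): towers=[B/D; C/E/A] holding=-
step 4 (unstack(D, B)): towers=[B; C/E/A] holding=D
step 5 (stack(D, A)): towers=[B; C/E/A/D] holding=-

towers=[B; C/E/A/D] holding=-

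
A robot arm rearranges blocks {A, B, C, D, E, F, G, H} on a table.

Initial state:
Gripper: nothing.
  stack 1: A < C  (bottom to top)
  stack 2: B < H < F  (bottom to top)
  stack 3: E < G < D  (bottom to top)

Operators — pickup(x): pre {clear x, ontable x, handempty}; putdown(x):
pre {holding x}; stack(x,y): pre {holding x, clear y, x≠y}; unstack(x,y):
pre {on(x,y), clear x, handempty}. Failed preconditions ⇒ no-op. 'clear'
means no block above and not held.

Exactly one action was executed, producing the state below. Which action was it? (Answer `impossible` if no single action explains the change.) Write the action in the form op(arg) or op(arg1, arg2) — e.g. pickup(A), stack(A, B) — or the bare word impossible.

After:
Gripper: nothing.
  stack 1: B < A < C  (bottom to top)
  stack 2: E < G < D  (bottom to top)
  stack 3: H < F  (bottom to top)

target: towers=[B/A/C; E/G/D; H/F] holding=-
     unstack(F, H) → towers=[A/C; B/H; E/G/D] holding=F
     unstack(D, G) → towers=[A/C; B/H/F; E/G] holding=D
     unstack(C, A) → towers=[A; B/H/F; E/G/D] holding=C
none of the 3 applicable actions match → impossible

impossible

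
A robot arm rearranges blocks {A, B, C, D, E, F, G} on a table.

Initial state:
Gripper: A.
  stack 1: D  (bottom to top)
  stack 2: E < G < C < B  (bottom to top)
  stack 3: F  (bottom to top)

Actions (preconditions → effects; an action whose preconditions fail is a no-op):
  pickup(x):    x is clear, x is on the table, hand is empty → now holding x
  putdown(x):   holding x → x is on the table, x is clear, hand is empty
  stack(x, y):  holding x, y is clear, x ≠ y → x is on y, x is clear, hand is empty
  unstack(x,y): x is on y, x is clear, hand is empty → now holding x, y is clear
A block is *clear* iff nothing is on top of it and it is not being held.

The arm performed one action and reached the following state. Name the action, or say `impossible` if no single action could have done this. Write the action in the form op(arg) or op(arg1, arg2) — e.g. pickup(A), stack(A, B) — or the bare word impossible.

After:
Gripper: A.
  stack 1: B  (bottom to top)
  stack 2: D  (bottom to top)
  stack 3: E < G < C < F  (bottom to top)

impossible

target: towers=[B; D; E/G/C/F] holding=A
        putdown(A) → towers=[A; D; E/G/C/B; F] holding=-
       stack(A, B) → towers=[D; E/G/C/B/A; F] holding=-
       stack(A, F) → towers=[D; E/G/C/B; F/A] holding=-
       stack(A, D) → towers=[D/A; E/G/C/B; F] holding=-
none of the 4 applicable actions match → impossible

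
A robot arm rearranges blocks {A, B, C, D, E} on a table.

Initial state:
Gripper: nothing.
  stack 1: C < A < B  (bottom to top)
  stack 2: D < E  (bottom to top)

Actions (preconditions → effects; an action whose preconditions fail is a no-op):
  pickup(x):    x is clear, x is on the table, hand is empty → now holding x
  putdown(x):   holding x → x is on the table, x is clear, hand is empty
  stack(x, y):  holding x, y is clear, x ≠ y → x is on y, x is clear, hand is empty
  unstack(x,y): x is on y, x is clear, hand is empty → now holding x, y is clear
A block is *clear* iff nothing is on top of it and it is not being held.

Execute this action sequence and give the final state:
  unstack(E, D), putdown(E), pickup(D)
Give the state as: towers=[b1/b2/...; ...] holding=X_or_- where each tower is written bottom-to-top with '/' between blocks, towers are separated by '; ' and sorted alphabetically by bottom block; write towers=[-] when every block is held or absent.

towers=[C/A/B; E] holding=D

step 1 (unstack(E, D)): towers=[C/A/B; D] holding=E
step 2 (putdown(E)): towers=[C/A/B; D; E] holding=-
step 3 (pickup(D)): towers=[C/A/B; E] holding=D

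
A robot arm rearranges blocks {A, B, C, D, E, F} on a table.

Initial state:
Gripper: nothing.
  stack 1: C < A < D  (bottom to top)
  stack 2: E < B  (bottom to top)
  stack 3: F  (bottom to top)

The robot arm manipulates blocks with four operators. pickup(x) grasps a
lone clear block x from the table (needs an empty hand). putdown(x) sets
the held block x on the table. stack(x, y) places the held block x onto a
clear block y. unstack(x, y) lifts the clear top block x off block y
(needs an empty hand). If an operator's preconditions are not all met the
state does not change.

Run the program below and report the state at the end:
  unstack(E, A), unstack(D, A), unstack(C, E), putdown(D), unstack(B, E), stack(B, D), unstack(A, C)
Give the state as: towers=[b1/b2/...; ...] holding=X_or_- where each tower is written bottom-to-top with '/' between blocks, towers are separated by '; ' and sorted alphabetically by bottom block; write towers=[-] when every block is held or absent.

towers=[C; D/B; E; F] holding=A

step 1 (unstack(E, A)) [no-op]: towers=[C/A/D; E/B; F] holding=-
step 2 (unstack(D, A)): towers=[C/A; E/B; F] holding=D
step 3 (unstack(C, E)) [no-op]: towers=[C/A; E/B; F] holding=D
step 4 (putdown(D)): towers=[C/A; D; E/B; F] holding=-
step 5 (unstack(B, E)): towers=[C/A; D; E; F] holding=B
step 6 (stack(B, D)): towers=[C/A; D/B; E; F] holding=-
step 7 (unstack(A, C)): towers=[C; D/B; E; F] holding=A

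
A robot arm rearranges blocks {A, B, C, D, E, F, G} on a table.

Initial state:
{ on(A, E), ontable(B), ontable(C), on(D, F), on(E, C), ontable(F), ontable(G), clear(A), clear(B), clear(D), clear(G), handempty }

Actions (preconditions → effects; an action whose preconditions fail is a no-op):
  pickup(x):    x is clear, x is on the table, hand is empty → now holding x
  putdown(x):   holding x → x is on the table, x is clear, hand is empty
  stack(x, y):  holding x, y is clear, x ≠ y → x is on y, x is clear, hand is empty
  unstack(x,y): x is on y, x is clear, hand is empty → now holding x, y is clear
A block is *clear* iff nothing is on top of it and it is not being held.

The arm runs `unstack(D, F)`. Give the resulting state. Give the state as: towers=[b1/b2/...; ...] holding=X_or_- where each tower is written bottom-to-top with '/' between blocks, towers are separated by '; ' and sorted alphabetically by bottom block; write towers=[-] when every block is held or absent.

towers=[B; C/E/A; F; G] holding=D

before: towers=[B; C/E/A; F/D; G] holding=-
pre[unstack(D, F)]: on(D,F) ok, clear(D) ok, handempty ok
all met → apply unstack(D, F)
after:  towers=[B; C/E/A; F; G] holding=D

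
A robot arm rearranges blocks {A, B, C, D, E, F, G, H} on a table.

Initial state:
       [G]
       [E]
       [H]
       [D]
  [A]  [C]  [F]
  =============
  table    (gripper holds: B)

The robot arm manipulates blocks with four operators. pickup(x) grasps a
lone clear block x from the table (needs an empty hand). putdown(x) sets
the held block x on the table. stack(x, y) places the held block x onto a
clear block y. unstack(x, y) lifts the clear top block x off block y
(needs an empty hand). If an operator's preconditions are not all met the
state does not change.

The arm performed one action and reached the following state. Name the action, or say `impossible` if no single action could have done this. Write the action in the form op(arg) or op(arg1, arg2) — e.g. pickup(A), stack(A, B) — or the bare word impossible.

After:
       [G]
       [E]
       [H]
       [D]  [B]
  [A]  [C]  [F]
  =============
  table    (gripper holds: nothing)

target: towers=[A; C/D/H/E/G; F/B] holding=-
        putdown(B) → towers=[A; B; C/D/H/E/G; F] holding=-
       stack(B, G) → towers=[A; C/D/H/E/G/B; F] holding=-
       stack(B, A) → towers=[A/B; C/D/H/E/G; F] holding=-
       stack(B, F) → towers=[A; C/D/H/E/G; F/B] holding=-  ← match

stack(B, F)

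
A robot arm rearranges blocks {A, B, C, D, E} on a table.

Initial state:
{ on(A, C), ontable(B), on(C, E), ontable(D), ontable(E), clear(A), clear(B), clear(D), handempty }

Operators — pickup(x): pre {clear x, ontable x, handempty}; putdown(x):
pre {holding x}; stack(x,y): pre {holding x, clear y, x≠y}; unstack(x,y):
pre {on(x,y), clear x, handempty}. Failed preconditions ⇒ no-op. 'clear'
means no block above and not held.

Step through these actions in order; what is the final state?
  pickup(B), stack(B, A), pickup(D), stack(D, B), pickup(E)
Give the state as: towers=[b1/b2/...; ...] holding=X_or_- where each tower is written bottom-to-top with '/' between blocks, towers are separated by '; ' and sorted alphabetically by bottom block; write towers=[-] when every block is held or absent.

towers=[E/C/A/B/D] holding=-

step 1 (pickup(B)): towers=[D; E/C/A] holding=B
step 2 (stack(B, A)): towers=[D; E/C/A/B] holding=-
step 3 (pickup(D)): towers=[E/C/A/B] holding=D
step 4 (stack(D, B)): towers=[E/C/A/B/D] holding=-
step 5 (pickup(E)) [no-op]: towers=[E/C/A/B/D] holding=-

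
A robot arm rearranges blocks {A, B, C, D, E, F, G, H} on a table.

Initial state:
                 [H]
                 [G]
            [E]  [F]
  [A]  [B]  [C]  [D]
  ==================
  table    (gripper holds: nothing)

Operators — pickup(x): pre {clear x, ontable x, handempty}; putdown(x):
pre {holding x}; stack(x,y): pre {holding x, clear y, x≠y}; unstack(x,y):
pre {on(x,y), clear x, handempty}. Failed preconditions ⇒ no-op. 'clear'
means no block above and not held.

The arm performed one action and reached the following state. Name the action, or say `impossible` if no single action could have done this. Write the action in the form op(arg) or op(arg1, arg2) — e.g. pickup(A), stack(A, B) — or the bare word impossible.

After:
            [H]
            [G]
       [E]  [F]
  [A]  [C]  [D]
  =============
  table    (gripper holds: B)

target: towers=[A; C/E; D/F/G/H] holding=B
         pickup(A) → towers=[B; C/E; D/F/G/H] holding=A
     unstack(E, C) → towers=[A; B; C; D/F/G/H] holding=E
     unstack(H, G) → towers=[A; B; C/E; D/F/G] holding=H
         pickup(B) → towers=[A; C/E; D/F/G/H] holding=B  ← match

pickup(B)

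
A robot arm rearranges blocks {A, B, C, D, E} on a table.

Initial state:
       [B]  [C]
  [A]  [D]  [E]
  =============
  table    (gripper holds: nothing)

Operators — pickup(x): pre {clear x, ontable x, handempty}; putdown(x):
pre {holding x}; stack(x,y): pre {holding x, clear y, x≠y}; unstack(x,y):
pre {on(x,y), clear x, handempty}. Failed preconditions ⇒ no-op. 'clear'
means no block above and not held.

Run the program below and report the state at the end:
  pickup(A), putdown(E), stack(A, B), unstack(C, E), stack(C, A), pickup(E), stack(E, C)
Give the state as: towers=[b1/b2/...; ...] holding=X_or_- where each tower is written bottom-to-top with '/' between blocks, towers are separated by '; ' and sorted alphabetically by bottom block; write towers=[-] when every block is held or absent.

step 1 (pickup(A)): towers=[D/B; E/C] holding=A
step 2 (putdown(E)) [no-op]: towers=[D/B; E/C] holding=A
step 3 (stack(A, B)): towers=[D/B/A; E/C] holding=-
step 4 (unstack(C, E)): towers=[D/B/A; E] holding=C
step 5 (stack(C, A)): towers=[D/B/A/C; E] holding=-
step 6 (pickup(E)): towers=[D/B/A/C] holding=E
step 7 (stack(E, C)): towers=[D/B/A/C/E] holding=-

towers=[D/B/A/C/E] holding=-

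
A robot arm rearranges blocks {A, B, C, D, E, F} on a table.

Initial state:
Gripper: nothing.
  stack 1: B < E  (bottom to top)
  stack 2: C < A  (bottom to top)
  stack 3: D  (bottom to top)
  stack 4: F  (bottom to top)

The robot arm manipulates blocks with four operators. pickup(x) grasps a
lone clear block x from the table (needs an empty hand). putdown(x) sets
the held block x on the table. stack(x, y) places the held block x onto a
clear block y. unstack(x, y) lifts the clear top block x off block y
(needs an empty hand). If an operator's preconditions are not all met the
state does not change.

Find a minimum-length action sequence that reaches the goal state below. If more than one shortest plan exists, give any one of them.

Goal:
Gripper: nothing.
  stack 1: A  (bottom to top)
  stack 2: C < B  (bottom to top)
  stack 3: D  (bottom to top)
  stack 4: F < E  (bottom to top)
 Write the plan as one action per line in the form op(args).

unstack(A, C)
putdown(A)
unstack(E, B)
stack(E, F)
pickup(B)
stack(B, C)

step 1 (unstack(A, C)): towers=[B/E; C; D; F] holding=A
step 2 (putdown(A)): towers=[A; B/E; C; D; F] holding=-
step 3 (unstack(E, B)): towers=[A; B; C; D; F] holding=E
step 4 (stack(E, F)): towers=[A; B; C; D; F/E] holding=-
step 5 (pickup(B)): towers=[A; C; D; F/E] holding=B
step 6 (stack(B, C)): towers=[A; C/B; D; F/E] holding=-
goal check: towers=[A; C/B; D; F/E] holding=- — reached (length 6, optimal by BFS)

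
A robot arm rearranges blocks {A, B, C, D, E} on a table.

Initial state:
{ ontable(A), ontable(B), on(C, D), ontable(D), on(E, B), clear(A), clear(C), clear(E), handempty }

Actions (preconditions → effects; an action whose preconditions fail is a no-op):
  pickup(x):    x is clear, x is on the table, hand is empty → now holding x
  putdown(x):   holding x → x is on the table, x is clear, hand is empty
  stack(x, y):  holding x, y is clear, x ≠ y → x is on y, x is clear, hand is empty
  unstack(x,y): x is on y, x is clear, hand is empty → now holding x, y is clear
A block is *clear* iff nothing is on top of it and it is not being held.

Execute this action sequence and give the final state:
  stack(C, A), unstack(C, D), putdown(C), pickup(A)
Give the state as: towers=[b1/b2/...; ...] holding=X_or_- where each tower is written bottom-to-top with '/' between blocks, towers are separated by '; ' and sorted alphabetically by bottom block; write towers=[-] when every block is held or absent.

towers=[B/E; C; D] holding=A

step 1 (stack(C, A)) [no-op]: towers=[A; B/E; D/C] holding=-
step 2 (unstack(C, D)): towers=[A; B/E; D] holding=C
step 3 (putdown(C)): towers=[A; B/E; C; D] holding=-
step 4 (pickup(A)): towers=[B/E; C; D] holding=A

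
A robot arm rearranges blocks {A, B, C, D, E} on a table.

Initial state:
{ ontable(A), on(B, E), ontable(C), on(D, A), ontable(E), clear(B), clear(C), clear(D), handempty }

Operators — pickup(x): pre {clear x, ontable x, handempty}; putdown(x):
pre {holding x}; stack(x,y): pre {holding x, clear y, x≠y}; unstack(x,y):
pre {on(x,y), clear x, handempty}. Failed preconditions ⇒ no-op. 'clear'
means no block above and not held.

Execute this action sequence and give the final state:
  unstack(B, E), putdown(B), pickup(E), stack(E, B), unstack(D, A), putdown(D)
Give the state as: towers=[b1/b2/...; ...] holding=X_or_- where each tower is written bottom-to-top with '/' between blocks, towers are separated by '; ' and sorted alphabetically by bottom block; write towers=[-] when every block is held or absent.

towers=[A; B/E; C; D] holding=-

step 1 (unstack(B, E)): towers=[A/D; C; E] holding=B
step 2 (putdown(B)): towers=[A/D; B; C; E] holding=-
step 3 (pickup(E)): towers=[A/D; B; C] holding=E
step 4 (stack(E, B)): towers=[A/D; B/E; C] holding=-
step 5 (unstack(D, A)): towers=[A; B/E; C] holding=D
step 6 (putdown(D)): towers=[A; B/E; C; D] holding=-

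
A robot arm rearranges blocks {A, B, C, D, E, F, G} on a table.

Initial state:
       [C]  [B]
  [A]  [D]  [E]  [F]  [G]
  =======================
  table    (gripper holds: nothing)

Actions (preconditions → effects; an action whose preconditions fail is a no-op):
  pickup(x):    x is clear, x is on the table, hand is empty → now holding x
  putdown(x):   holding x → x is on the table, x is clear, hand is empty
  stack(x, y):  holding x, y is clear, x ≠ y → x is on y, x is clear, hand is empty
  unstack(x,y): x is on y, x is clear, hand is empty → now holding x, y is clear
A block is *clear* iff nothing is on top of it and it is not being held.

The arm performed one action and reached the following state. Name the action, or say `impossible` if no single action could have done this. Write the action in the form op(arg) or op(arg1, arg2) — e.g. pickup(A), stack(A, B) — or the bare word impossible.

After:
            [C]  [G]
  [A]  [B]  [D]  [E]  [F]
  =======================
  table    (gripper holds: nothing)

target: towers=[A; B; D/C; E/G; F] holding=-
     unstack(B, E) → towers=[A; D/C; E; F; G] holding=B
         pickup(F) → towers=[A; D/C; E/B; G] holding=F
         pickup(G) → towers=[A; D/C; E/B; F] holding=G
         pickup(A) → towers=[D/C; E/B; F; G] holding=A
     unstack(C, D) → towers=[A; D; E/B; F; G] holding=C
none of the 5 applicable actions match → impossible

impossible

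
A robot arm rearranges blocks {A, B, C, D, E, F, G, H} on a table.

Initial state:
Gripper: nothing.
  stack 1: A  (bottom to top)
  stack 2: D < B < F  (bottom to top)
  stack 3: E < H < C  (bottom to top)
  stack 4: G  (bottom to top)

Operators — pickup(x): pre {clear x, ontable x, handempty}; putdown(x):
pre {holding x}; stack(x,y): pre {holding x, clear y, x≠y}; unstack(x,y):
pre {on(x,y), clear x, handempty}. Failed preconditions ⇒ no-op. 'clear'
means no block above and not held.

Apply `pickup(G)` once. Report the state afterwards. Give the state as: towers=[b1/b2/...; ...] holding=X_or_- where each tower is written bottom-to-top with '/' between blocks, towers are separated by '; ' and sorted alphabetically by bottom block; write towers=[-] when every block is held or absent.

towers=[A; D/B/F; E/H/C] holding=G

before: towers=[A; D/B/F; E/H/C; G] holding=-
pre[pickup(G)]: clear(G) yes, ontable(G) yes, handempty yes
all met → apply pickup(G)
after:  towers=[A; D/B/F; E/H/C] holding=G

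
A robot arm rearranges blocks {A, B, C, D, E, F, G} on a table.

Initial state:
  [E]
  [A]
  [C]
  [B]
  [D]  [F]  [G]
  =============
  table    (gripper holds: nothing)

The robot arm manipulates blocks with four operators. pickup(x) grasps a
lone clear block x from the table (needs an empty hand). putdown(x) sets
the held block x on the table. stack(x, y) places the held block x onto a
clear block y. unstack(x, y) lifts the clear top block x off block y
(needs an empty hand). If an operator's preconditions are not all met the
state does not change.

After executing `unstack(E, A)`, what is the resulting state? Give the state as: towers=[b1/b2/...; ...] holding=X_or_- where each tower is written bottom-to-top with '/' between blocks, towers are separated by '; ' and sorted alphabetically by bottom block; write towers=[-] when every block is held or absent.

before: towers=[D/B/C/A/E; F; G] holding=-
pre[unstack(E, A)]: on(E,A) ok, clear(E) ok, handempty ok
all met → apply unstack(E, A)
after:  towers=[D/B/C/A; F; G] holding=E

towers=[D/B/C/A; F; G] holding=E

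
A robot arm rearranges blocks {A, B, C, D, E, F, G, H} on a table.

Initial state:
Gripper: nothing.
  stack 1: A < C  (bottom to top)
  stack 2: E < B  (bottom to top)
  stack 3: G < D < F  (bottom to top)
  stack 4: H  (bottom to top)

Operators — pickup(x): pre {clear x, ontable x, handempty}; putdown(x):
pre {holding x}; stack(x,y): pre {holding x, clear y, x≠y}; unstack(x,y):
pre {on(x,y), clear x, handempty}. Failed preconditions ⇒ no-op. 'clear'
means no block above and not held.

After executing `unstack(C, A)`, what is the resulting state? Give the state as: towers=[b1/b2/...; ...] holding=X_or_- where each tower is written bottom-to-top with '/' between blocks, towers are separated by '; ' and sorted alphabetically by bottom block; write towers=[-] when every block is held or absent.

before: towers=[A/C; E/B; G/D/F; H] holding=-
pre[unstack(C, A)]: on(C,A) yes, clear(C) yes, handempty yes
all met → apply unstack(C, A)
after:  towers=[A; E/B; G/D/F; H] holding=C

towers=[A; E/B; G/D/F; H] holding=C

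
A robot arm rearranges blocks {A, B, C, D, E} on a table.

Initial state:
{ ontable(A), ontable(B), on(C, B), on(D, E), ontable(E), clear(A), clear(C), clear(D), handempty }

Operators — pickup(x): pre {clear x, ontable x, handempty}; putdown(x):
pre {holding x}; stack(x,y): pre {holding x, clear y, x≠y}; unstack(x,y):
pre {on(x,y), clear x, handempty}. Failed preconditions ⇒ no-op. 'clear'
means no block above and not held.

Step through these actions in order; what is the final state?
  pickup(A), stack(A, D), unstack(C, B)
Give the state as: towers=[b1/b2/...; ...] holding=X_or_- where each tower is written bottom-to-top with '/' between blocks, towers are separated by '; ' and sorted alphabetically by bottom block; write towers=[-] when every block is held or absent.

step 1 (pickup(A)): towers=[B/C; E/D] holding=A
step 2 (stack(A, D)): towers=[B/C; E/D/A] holding=-
step 3 (unstack(C, B)): towers=[B; E/D/A] holding=C

towers=[B; E/D/A] holding=C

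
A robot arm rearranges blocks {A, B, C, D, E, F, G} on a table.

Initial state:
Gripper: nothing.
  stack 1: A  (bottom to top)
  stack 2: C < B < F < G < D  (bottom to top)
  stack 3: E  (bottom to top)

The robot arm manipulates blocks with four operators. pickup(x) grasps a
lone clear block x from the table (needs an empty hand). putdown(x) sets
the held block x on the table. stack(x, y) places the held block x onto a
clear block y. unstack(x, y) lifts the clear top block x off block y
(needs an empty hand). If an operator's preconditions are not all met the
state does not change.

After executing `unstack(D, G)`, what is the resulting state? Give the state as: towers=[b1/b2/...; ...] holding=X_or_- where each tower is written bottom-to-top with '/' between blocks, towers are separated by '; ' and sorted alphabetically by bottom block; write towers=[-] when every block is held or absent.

towers=[A; C/B/F/G; E] holding=D

before: towers=[A; C/B/F/G/D; E] holding=-
pre[unstack(D, G)]: on(D,G) yes, clear(D) yes, handempty yes
all met → apply unstack(D, G)
after:  towers=[A; C/B/F/G; E] holding=D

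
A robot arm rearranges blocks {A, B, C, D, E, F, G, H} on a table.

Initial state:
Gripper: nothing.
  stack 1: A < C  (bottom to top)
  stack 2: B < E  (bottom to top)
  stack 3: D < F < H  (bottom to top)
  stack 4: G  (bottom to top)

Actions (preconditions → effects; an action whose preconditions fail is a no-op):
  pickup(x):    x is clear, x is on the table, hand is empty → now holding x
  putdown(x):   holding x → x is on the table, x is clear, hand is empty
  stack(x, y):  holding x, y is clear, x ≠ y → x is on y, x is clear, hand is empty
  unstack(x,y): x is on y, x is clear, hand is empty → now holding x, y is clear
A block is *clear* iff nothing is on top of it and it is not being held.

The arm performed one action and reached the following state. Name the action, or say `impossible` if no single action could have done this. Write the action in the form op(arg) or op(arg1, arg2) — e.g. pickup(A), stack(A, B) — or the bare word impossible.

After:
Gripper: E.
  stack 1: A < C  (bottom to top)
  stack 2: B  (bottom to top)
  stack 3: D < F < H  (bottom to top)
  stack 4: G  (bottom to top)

unstack(E, B)

target: towers=[A/C; B; D/F/H; G] holding=E
         pickup(G) → towers=[A/C; B/E; D/F/H] holding=G
     unstack(E, B) → towers=[A/C; B; D/F/H; G] holding=E  ← match
     unstack(H, F) → towers=[A/C; B/E; D/F; G] holding=H
     unstack(C, A) → towers=[A; B/E; D/F/H; G] holding=C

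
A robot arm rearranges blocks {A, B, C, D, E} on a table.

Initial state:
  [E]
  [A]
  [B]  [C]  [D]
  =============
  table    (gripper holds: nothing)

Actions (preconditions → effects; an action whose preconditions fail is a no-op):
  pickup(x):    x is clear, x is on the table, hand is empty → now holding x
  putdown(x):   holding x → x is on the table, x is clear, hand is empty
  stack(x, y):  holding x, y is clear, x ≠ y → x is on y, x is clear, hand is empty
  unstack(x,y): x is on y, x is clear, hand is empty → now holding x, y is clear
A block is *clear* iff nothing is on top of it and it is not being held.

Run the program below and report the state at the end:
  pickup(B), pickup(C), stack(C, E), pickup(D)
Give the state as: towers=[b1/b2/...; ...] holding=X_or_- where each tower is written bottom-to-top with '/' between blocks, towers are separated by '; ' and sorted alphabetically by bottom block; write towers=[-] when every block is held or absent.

step 1 (pickup(B)) [no-op]: towers=[B/A/E; C; D] holding=-
step 2 (pickup(C)): towers=[B/A/E; D] holding=C
step 3 (stack(C, E)): towers=[B/A/E/C; D] holding=-
step 4 (pickup(D)): towers=[B/A/E/C] holding=D

towers=[B/A/E/C] holding=D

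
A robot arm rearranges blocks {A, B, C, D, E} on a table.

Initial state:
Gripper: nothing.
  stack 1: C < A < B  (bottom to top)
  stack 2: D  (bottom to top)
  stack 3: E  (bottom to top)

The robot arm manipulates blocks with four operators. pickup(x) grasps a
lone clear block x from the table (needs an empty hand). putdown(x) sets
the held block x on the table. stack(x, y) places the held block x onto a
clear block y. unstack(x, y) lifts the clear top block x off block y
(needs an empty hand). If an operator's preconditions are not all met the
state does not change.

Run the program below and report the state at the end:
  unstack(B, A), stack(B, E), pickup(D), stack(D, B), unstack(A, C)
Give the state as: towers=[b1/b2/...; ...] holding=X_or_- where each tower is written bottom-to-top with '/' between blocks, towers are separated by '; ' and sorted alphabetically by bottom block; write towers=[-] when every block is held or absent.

towers=[C; E/B/D] holding=A

step 1 (unstack(B, A)): towers=[C/A; D; E] holding=B
step 2 (stack(B, E)): towers=[C/A; D; E/B] holding=-
step 3 (pickup(D)): towers=[C/A; E/B] holding=D
step 4 (stack(D, B)): towers=[C/A; E/B/D] holding=-
step 5 (unstack(A, C)): towers=[C; E/B/D] holding=A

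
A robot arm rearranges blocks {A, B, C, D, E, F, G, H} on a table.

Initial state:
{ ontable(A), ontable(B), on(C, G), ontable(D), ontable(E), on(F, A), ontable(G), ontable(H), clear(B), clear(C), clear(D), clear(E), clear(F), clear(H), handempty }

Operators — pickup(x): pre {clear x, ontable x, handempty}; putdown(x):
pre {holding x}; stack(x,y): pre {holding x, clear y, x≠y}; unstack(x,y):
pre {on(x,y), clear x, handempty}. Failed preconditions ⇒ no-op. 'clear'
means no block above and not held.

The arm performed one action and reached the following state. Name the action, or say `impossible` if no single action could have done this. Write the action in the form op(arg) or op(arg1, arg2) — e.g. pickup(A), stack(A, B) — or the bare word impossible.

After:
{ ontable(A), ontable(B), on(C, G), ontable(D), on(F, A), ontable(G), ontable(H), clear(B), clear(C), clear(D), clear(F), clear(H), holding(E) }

target: towers=[A/F; B; D; G/C; H] holding=E
         pickup(E) → towers=[A/F; B; D; G/C; H] holding=E  ← match
         pickup(H) → towers=[A/F; B; D; E; G/C] holding=H
         pickup(B) → towers=[A/F; D; E; G/C; H] holding=B
     unstack(F, A) → towers=[A; B; D; E; G/C; H] holding=F
         pickup(D) → towers=[A/F; B; E; G/C; H] holding=D
     unstack(C, G) → towers=[A/F; B; D; E; G; H] holding=C

pickup(E)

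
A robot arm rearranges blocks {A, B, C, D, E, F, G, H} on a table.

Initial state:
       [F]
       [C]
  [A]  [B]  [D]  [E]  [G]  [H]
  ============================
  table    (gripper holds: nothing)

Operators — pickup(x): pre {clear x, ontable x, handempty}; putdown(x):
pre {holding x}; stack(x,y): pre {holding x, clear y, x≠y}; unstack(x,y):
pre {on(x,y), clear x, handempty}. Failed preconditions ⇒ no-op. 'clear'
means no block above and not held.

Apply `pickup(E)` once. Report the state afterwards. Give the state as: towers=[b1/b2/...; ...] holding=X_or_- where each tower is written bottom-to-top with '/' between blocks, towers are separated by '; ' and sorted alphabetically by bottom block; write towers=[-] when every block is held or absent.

towers=[A; B/C/F; D; G; H] holding=E

before: towers=[A; B/C/F; D; E; G; H] holding=-
pre[pickup(E)]: clear(E) yes, ontable(E) yes, handempty yes
all met → apply pickup(E)
after:  towers=[A; B/C/F; D; G; H] holding=E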